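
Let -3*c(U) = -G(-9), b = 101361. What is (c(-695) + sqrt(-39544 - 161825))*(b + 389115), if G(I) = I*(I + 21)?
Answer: -17657136 + 490476*I*sqrt(201369) ≈ -1.7657e+7 + 2.201e+8*I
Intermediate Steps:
G(I) = I*(21 + I)
c(U) = -36 (c(U) = -(-1)*(-9*(21 - 9))/3 = -(-1)*(-9*12)/3 = -(-1)*(-108)/3 = -1/3*108 = -36)
(c(-695) + sqrt(-39544 - 161825))*(b + 389115) = (-36 + sqrt(-39544 - 161825))*(101361 + 389115) = (-36 + sqrt(-201369))*490476 = (-36 + I*sqrt(201369))*490476 = -17657136 + 490476*I*sqrt(201369)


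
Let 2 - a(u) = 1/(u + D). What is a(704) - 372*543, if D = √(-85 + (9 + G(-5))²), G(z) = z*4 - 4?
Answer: -25020794962/123869 + √35/247738 ≈ -2.0199e+5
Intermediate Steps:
G(z) = -4 + 4*z (G(z) = 4*z - 4 = -4 + 4*z)
D = 2*√35 (D = √(-85 + (9 + (-4 + 4*(-5)))²) = √(-85 + (9 + (-4 - 20))²) = √(-85 + (9 - 24)²) = √(-85 + (-15)²) = √(-85 + 225) = √140 = 2*√35 ≈ 11.832)
a(u) = 2 - 1/(u + 2*√35)
a(704) - 372*543 = (-1 + 2*704 + 4*√35)/(704 + 2*√35) - 372*543 = (-1 + 1408 + 4*√35)/(704 + 2*√35) - 201996 = (1407 + 4*√35)/(704 + 2*√35) - 201996 = -201996 + (1407 + 4*√35)/(704 + 2*√35)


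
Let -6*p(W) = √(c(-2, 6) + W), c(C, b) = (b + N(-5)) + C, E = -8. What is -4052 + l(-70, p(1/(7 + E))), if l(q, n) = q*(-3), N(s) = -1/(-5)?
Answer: -3842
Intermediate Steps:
N(s) = ⅕ (N(s) = -1*(-⅕) = ⅕)
c(C, b) = ⅕ + C + b (c(C, b) = (b + ⅕) + C = (⅕ + b) + C = ⅕ + C + b)
p(W) = -√(21/5 + W)/6 (p(W) = -√((⅕ - 2 + 6) + W)/6 = -√(21/5 + W)/6)
l(q, n) = -3*q
-4052 + l(-70, p(1/(7 + E))) = -4052 - 3*(-70) = -4052 + 210 = -3842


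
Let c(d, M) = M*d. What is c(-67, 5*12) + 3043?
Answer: -977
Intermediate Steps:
c(-67, 5*12) + 3043 = (5*12)*(-67) + 3043 = 60*(-67) + 3043 = -4020 + 3043 = -977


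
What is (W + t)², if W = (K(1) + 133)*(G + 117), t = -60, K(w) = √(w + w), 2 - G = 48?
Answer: 88050771 + 1332386*√2 ≈ 8.9935e+7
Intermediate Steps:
G = -46 (G = 2 - 1*48 = 2 - 48 = -46)
K(w) = √2*√w (K(w) = √(2*w) = √2*√w)
W = 9443 + 71*√2 (W = (√2*√1 + 133)*(-46 + 117) = (√2*1 + 133)*71 = (√2 + 133)*71 = (133 + √2)*71 = 9443 + 71*√2 ≈ 9543.4)
(W + t)² = ((9443 + 71*√2) - 60)² = (9383 + 71*√2)²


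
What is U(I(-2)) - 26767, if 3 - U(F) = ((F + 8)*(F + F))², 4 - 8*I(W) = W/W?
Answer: -27446737/1024 ≈ -26803.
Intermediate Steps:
I(W) = 3/8 (I(W) = ½ - W/(8*W) = ½ - ⅛*1 = ½ - ⅛ = 3/8)
U(F) = 3 - 4*F²*(8 + F)² (U(F) = 3 - ((F + 8)*(F + F))² = 3 - ((8 + F)*(2*F))² = 3 - (2*F*(8 + F))² = 3 - 4*F²*(8 + F)²)
U(I(-2)) - 26767 = (3 - 4*(3/8)²*(8 + 3/8)²) - 26767 = (3 - 4*9/64*(67/8)²) - 26767 = (3 - 4*9/64*4489/64) - 26767 = (3 - 40401/1024) - 26767 = -37329/1024 - 26767 = -27446737/1024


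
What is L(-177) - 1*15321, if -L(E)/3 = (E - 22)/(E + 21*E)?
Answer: -19886857/1298 ≈ -15321.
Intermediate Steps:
L(E) = -3*(-22 + E)/(22*E) (L(E) = -3*(E - 22)/(E + 21*E) = -3*(-22 + E)/(22*E))
L(-177) - 1*15321 = (-3/22 + 3/(-177)) - 1*15321 = (-3/22 + 3*(-1/177)) - 15321 = (-3/22 - 1/59) - 15321 = -199/1298 - 15321 = -19886857/1298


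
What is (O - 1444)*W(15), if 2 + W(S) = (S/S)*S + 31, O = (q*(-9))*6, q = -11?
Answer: -37400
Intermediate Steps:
O = 594 (O = -11*(-9)*6 = 99*6 = 594)
W(S) = 29 + S (W(S) = -2 + ((S/S)*S + 31) = -2 + (1*S + 31) = -2 + (S + 31) = -2 + (31 + S) = 29 + S)
(O - 1444)*W(15) = (594 - 1444)*(29 + 15) = -850*44 = -37400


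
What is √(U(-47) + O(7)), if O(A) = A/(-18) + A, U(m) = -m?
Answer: √1930/6 ≈ 7.3220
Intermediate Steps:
O(A) = 17*A/18 (O(A) = -A/18 + A = 17*A/18)
√(U(-47) + O(7)) = √(-1*(-47) + (17/18)*7) = √(47 + 119/18) = √(965/18) = √1930/6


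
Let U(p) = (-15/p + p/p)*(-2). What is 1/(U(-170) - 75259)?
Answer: -17/1279440 ≈ -1.3287e-5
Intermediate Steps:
U(p) = -2 + 30/p (U(p) = (-15/p + 1)*(-2) = (1 - 15/p)*(-2) = -2 + 30/p)
1/(U(-170) - 75259) = 1/((-2 + 30/(-170)) - 75259) = 1/((-2 + 30*(-1/170)) - 75259) = 1/((-2 - 3/17) - 75259) = 1/(-37/17 - 75259) = 1/(-1279440/17) = -17/1279440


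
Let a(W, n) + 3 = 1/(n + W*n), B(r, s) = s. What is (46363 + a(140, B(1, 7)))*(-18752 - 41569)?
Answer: -920042453347/329 ≈ -2.7965e+9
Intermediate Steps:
a(W, n) = -3 + 1/(n + W*n)
(46363 + a(140, B(1, 7)))*(-18752 - 41569) = (46363 + (1 - 3*7 - 3*140*7)/(7*(1 + 140)))*(-18752 - 41569) = (46363 + (1/7)*(1 - 21 - 2940)/141)*(-60321) = (46363 + (1/7)*(1/141)*(-2960))*(-60321) = (46363 - 2960/987)*(-60321) = (45757321/987)*(-60321) = -920042453347/329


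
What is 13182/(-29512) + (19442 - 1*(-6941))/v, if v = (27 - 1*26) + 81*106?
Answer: 10732601/4087412 ≈ 2.6258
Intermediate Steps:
v = 8587 (v = (27 - 26) + 8586 = 1 + 8586 = 8587)
13182/(-29512) + (19442 - 1*(-6941))/v = 13182/(-29512) + (19442 - 1*(-6941))/8587 = 13182*(-1/29512) + (19442 + 6941)*(1/8587) = -6591/14756 + 26383*(1/8587) = -6591/14756 + 26383/8587 = 10732601/4087412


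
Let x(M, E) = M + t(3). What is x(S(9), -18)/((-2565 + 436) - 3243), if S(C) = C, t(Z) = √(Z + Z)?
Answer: -9/5372 - √6/5372 ≈ -0.0021313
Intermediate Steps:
t(Z) = √2*√Z (t(Z) = √(2*Z) = √2*√Z)
x(M, E) = M + √6 (x(M, E) = M + √2*√3 = M + √6)
x(S(9), -18)/((-2565 + 436) - 3243) = (9 + √6)/((-2565 + 436) - 3243) = (9 + √6)/(-2129 - 3243) = (9 + √6)/(-5372) = (9 + √6)*(-1/5372) = -9/5372 - √6/5372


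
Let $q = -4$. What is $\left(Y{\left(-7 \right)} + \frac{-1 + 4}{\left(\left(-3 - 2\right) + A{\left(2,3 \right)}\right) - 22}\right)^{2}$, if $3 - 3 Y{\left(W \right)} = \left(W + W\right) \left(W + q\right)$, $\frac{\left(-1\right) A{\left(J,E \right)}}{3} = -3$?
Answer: $\frac{10201}{4} \approx 2550.3$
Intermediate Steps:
$A{\left(J,E \right)} = 9$ ($A{\left(J,E \right)} = \left(-3\right) \left(-3\right) = 9$)
$Y{\left(W \right)} = 1 - \frac{2 W \left(-4 + W\right)}{3}$ ($Y{\left(W \right)} = 1 - \frac{\left(W + W\right) \left(W - 4\right)}{3} = 1 - \frac{2 W \left(-4 + W\right)}{3}$)
$\left(Y{\left(-7 \right)} + \frac{-1 + 4}{\left(\left(-3 - 2\right) + A{\left(2,3 \right)}\right) - 22}\right)^{2} = \left(\left(1 - \frac{2 \left(-7\right)^{2}}{3} + \frac{8}{3} \left(-7\right)\right) + \frac{-1 + 4}{\left(\left(-3 - 2\right) + 9\right) - 22}\right)^{2} = \left(\left(1 - \frac{98}{3} - \frac{56}{3}\right) + \frac{3}{\left(-5 + 9\right) - 22}\right)^{2} = \left(\left(1 - \frac{98}{3} - \frac{56}{3}\right) + \frac{3}{4 - 22}\right)^{2} = \left(- \frac{151}{3} + \frac{3}{-18}\right)^{2} = \left(- \frac{151}{3} + 3 \left(- \frac{1}{18}\right)\right)^{2} = \left(- \frac{151}{3} - \frac{1}{6}\right)^{2} = \left(- \frac{101}{2}\right)^{2} = \frac{10201}{4}$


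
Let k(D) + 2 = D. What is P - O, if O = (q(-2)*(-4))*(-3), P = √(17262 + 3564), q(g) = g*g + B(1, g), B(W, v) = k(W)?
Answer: -36 + 3*√2314 ≈ 108.31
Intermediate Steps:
k(D) = -2 + D
B(W, v) = -2 + W
q(g) = -1 + g² (q(g) = g*g + (-2 + 1) = g² - 1 = -1 + g²)
P = 3*√2314 (P = √20826 = 3*√2314 ≈ 144.31)
O = 36 (O = ((-1 + (-2)²)*(-4))*(-3) = ((-1 + 4)*(-4))*(-3) = (3*(-4))*(-3) = -12*(-3) = 36)
P - O = 3*√2314 - 1*36 = 3*√2314 - 36 = -36 + 3*√2314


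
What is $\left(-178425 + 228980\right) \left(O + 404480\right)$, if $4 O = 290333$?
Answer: $\frac{96471730415}{4} \approx 2.4118 \cdot 10^{10}$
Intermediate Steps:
$O = \frac{290333}{4}$ ($O = \frac{1}{4} \cdot 290333 = \frac{290333}{4} \approx 72583.0$)
$\left(-178425 + 228980\right) \left(O + 404480\right) = \left(-178425 + 228980\right) \left(\frac{290333}{4} + 404480\right) = 50555 \cdot \frac{1908253}{4} = \frac{96471730415}{4}$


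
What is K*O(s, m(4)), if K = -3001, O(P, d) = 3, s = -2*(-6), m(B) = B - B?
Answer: -9003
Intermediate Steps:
m(B) = 0
s = 12
K*O(s, m(4)) = -3001*3 = -9003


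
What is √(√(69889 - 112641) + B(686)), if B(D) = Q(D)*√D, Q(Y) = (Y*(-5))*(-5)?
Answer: √(120050*√14 + 16*I*√167) ≈ 670.21 + 0.154*I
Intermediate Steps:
Q(Y) = 25*Y (Q(Y) = -5*Y*(-5) = 25*Y)
B(D) = 25*D^(3/2) (B(D) = (25*D)*√D = 25*D^(3/2))
√(√(69889 - 112641) + B(686)) = √(√(69889 - 112641) + 25*686^(3/2)) = √(√(-42752) + 25*(4802*√14)) = √(16*I*√167 + 120050*√14) = √(120050*√14 + 16*I*√167)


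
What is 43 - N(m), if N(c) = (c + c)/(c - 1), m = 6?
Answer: 203/5 ≈ 40.600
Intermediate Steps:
N(c) = 2*c/(-1 + c) (N(c) = (2*c)/(-1 + c) = 2*c/(-1 + c))
43 - N(m) = 43 - 2*6/(-1 + 6) = 43 - 2*6/5 = 43 - 1*12/5 = 43 - 12/5 = 203/5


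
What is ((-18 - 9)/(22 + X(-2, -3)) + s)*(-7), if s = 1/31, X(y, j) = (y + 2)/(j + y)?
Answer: 5705/682 ≈ 8.3651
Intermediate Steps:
X(y, j) = (2 + y)/(j + y)
s = 1/31 ≈ 0.032258
((-18 - 9)/(22 + X(-2, -3)) + s)*(-7) = ((-18 - 9)/(22 + (2 - 2)/(-3 - 2)) + 1/31)*(-7) = (-27/(22 + 0/(-5)) + 1/31)*(-7) = (-27/(22 - ⅕*0) + 1/31)*(-7) = (-27/(22 + 0) + 1/31)*(-7) = (-27/22 + 1/31)*(-7) = -815/682*(-7) = 5705/682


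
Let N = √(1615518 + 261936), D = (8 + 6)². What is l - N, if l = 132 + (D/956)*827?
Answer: 72071/239 - 3*√208606 ≈ -1068.7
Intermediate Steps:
D = 196 (D = 14² = 196)
N = 3*√208606 (N = √1877454 = 3*√208606 ≈ 1370.2)
l = 72071/239 (l = 132 + (196/956)*827 = 132 + (196*(1/956))*827 = 132 + (49/239)*827 = 132 + 40523/239 = 72071/239 ≈ 301.55)
l - N = 72071/239 - 3*√208606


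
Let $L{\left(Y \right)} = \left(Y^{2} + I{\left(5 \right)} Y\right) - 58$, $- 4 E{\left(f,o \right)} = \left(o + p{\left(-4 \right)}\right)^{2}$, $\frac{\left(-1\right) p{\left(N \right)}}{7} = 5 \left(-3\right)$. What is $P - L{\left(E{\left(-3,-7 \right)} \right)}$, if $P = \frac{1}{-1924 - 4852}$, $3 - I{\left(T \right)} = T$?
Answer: $- \frac{39094436921}{6776} \approx -5.7695 \cdot 10^{6}$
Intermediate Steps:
$p{\left(N \right)} = 105$ ($p{\left(N \right)} = - 7 \cdot 5 \left(-3\right) = \left(-7\right) \left(-15\right) = 105$)
$I{\left(T \right)} = 3 - T$
$E{\left(f,o \right)} = - \frac{\left(105 + o\right)^{2}}{4}$ ($E{\left(f,o \right)} = - \frac{\left(o + 105\right)^{2}}{4} = - \frac{\left(105 + o\right)^{2}}{4}$)
$L{\left(Y \right)} = -58 + Y^{2} - 2 Y$ ($L{\left(Y \right)} = \left(Y^{2} + \left(3 - 5\right) Y\right) - 58 = \left(Y^{2} - 2 Y\right) - 58 = -58 + Y^{2} - 2 Y$)
$P = - \frac{1}{6776}$ ($P = \frac{1}{-6776} = - \frac{1}{6776} \approx -0.00014758$)
$P - L{\left(E{\left(-3,-7 \right)} \right)} = - \frac{1}{6776} - \left(-58 + \left(- \frac{\left(105 - 7\right)^{2}}{4}\right)^{2} - 2 \left(- \frac{\left(105 - 7\right)^{2}}{4}\right)\right) = - \frac{1}{6776} - \left(-58 + \left(- \frac{98^{2}}{4}\right)^{2} - 2 \left(- \frac{98^{2}}{4}\right)\right) = - \frac{1}{6776} - \left(-58 + \left(\left(- \frac{1}{4}\right) 9604\right)^{2} - 2 \left(\left(- \frac{1}{4}\right) 9604\right)\right) = - \frac{1}{6776} - \left(-58 + \left(-2401\right)^{2} - -4802\right) = - \frac{1}{6776} - \left(-58 + 5764801 + 4802\right) = - \frac{1}{6776} - 5769545 = - \frac{39094436921}{6776}$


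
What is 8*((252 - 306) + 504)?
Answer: 3600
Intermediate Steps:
8*((252 - 306) + 504) = 8*(-54 + 504) = 8*450 = 3600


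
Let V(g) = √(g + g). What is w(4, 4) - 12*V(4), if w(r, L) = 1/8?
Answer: ⅛ - 24*√2 ≈ -33.816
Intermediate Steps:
V(g) = √2*√g (V(g) = √(2*g) = √2*√g)
w(r, L) = ⅛ (w(r, L) = 1*(⅛) = ⅛)
w(4, 4) - 12*V(4) = ⅛ - 12*√2*√4 = ⅛ - 12*√2*2 = ⅛ - 24*√2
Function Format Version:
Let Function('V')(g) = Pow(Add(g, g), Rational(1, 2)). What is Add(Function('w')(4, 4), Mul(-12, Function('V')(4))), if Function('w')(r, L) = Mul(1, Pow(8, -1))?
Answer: Add(Rational(1, 8), Mul(-24, Pow(2, Rational(1, 2)))) ≈ -33.816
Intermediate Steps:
Function('V')(g) = Mul(Pow(2, Rational(1, 2)), Pow(g, Rational(1, 2))) (Function('V')(g) = Pow(Mul(2, g), Rational(1, 2)) = Mul(Pow(2, Rational(1, 2)), Pow(g, Rational(1, 2))))
Function('w')(r, L) = Rational(1, 8) (Function('w')(r, L) = Mul(1, Rational(1, 8)) = Rational(1, 8))
Add(Function('w')(4, 4), Mul(-12, Function('V')(4))) = Add(Rational(1, 8), Mul(-12, Mul(Pow(2, Rational(1, 2)), Pow(4, Rational(1, 2))))) = Add(Rational(1, 8), Mul(-12, Mul(Pow(2, Rational(1, 2)), 2))) = Add(Rational(1, 8), Mul(-12, Mul(2, Pow(2, Rational(1, 2))))) = Add(Rational(1, 8), Mul(-24, Pow(2, Rational(1, 2))))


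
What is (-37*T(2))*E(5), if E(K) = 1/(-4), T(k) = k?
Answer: 37/2 ≈ 18.500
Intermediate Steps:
E(K) = -¼
(-37*T(2))*E(5) = -37*2*(-¼) = -74*(-¼) = 37/2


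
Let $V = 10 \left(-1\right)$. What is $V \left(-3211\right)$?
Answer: $32110$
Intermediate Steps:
$V = -10$
$V \left(-3211\right) = \left(-10\right) \left(-3211\right) = 32110$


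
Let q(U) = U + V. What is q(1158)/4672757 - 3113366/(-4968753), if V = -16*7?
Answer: 14553200085700/23217775362021 ≈ 0.62681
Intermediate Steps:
V = -112
q(U) = -112 + U (q(U) = U - 112 = -112 + U)
q(1158)/4672757 - 3113366/(-4968753) = (-112 + 1158)/4672757 - 3113366/(-4968753) = 1046*(1/4672757) - 3113366*(-1/4968753) = 1046/4672757 + 3113366/4968753 = 14553200085700/23217775362021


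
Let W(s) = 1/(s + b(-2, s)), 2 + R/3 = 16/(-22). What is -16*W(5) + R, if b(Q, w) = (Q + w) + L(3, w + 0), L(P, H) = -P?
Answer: -626/55 ≈ -11.382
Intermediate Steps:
b(Q, w) = -3 + Q + w (b(Q, w) = (Q + w) - 1*3 = (Q + w) - 3 = -3 + Q + w)
R = -90/11 (R = -6 + 3*(16/(-22)) = -6 + 3*(16*(-1/22)) = -6 + 3*(-8/11) = -6 - 24/11 = -90/11 ≈ -8.1818)
W(s) = 1/(-5 + 2*s) (W(s) = 1/(s + (-3 - 2 + s)) = 1/(s + (-5 + s)) = 1/(-5 + 2*s))
-16*W(5) + R = -16/(-5 + 2*5) - 90/11 = -16/(-5 + 10) - 90/11 = -16/5 - 90/11 = -626/55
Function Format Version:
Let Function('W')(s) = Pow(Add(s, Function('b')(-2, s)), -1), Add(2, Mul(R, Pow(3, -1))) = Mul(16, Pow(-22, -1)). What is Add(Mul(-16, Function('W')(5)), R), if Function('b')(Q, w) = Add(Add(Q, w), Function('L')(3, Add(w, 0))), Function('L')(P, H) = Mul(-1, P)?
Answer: Rational(-626, 55) ≈ -11.382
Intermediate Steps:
Function('b')(Q, w) = Add(-3, Q, w) (Function('b')(Q, w) = Add(Add(Q, w), Mul(-1, 3)) = Add(Add(Q, w), -3) = Add(-3, Q, w))
R = Rational(-90, 11) (R = Add(-6, Mul(3, Mul(16, Pow(-22, -1)))) = Add(-6, Mul(3, Mul(16, Rational(-1, 22)))) = Add(-6, Mul(3, Rational(-8, 11))) = Add(-6, Rational(-24, 11)) = Rational(-90, 11) ≈ -8.1818)
Function('W')(s) = Pow(Add(-5, Mul(2, s)), -1) (Function('W')(s) = Pow(Add(s, Add(-3, -2, s)), -1) = Pow(Add(s, Add(-5, s)), -1) = Pow(Add(-5, Mul(2, s)), -1))
Add(Mul(-16, Function('W')(5)), R) = Add(Mul(-16, Pow(Add(-5, Mul(2, 5)), -1)), Rational(-90, 11)) = Add(Mul(-16, Pow(Add(-5, 10), -1)), Rational(-90, 11)) = Add(Mul(-16, Pow(5, -1)), Rational(-90, 11)) = Add(Mul(-16, Rational(1, 5)), Rational(-90, 11)) = Add(Rational(-16, 5), Rational(-90, 11)) = Rational(-626, 55)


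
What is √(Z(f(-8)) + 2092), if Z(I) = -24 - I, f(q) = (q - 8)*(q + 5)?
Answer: 2*√505 ≈ 44.944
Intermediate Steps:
f(q) = (-8 + q)*(5 + q)
√(Z(f(-8)) + 2092) = √((-24 - (-40 + (-8)² - 3*(-8))) + 2092) = √((-24 - (-40 + 64 + 24)) + 2092) = √((-24 - 1*48) + 2092) = √((-24 - 48) + 2092) = √(-72 + 2092) = √2020 = 2*√505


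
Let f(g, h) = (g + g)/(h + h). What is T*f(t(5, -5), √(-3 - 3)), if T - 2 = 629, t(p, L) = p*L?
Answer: 15775*I*√6/6 ≈ 6440.1*I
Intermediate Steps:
t(p, L) = L*p
T = 631 (T = 2 + 629 = 631)
f(g, h) = g/h (f(g, h) = (2*g)/((2*h)) = (2*g)*(1/(2*h)) = g/h)
T*f(t(5, -5), √(-3 - 3)) = 631*((-5*5)/(√(-3 - 3))) = 631*(-25*(-I*√6/6)) = 631*(-(-25)*I*√6/6) = 631*(25*I*√6/6) = 15775*I*√6/6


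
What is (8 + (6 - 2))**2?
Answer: 144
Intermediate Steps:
(8 + (6 - 2))**2 = (8 + 4)**2 = 12**2 = 144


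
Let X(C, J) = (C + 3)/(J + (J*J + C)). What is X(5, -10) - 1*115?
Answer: -10917/95 ≈ -114.92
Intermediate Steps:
X(C, J) = (3 + C)/(C + J + J²) (X(C, J) = (3 + C)/(J + (J² + C)) = (3 + C)/(J + (C + J²)) = (3 + C)/(C + J + J²))
X(5, -10) - 1*115 = (3 + 5)/(5 - 10 + (-10)²) - 1*115 = 8/(5 - 10 + 100) - 115 = 8/95 - 115 = -10917/95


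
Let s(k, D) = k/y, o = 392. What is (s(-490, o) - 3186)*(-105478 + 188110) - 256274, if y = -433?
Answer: -114064460978/433 ≈ -2.6343e+8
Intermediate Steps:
s(k, D) = -k/433 (s(k, D) = k/(-433) = k*(-1/433) = -k/433)
(s(-490, o) - 3186)*(-105478 + 188110) - 256274 = (-1/433*(-490) - 3186)*(-105478 + 188110) - 256274 = (490/433 - 3186)*82632 - 256274 = -1379048/433*82632 - 256274 = -113953494336/433 - 256274 = -114064460978/433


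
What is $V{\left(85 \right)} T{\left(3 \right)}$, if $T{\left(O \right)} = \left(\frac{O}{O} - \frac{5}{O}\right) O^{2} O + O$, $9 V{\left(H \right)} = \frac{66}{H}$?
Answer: $- \frac{22}{17} \approx -1.2941$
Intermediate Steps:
$V{\left(H \right)} = \frac{22}{3 H}$ ($V{\left(H \right)} = \frac{66 \frac{1}{H}}{9} = \frac{22}{3 H}$)
$T{\left(O \right)} = O + O^{3} \left(1 - \frac{5}{O}\right)$ ($T{\left(O \right)} = \left(1 - \frac{5}{O}\right) O^{2} O + O = O^{2} \left(1 - \frac{5}{O}\right) O + O = O^{3} \left(1 - \frac{5}{O}\right) + O = O + O^{3} \left(1 - \frac{5}{O}\right)$)
$V{\left(85 \right)} T{\left(3 \right)} = \frac{22}{3 \cdot 85} \cdot 3 \left(1 + 3^{2} - 15\right) = \frac{22}{3} \cdot \frac{1}{85} \cdot 3 \left(1 + 9 - 15\right) = \frac{22 \cdot 3 \left(-5\right)}{255} = \frac{22}{255} \left(-15\right) = - \frac{22}{17}$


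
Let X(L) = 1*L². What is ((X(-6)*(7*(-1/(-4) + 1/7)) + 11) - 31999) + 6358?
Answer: -25531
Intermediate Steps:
X(L) = L²
((X(-6)*(7*(-1/(-4) + 1/7)) + 11) - 31999) + 6358 = (((-6)²*(7*(-1/(-4) + 1/7)) + 11) - 31999) + 6358 = ((36*(7*(-1*(-¼) + 1*(⅐))) + 11) - 31999) + 6358 = ((36*(7*(¼ + ⅐)) + 11) - 31999) + 6358 = ((36*(7*(11/28)) + 11) - 31999) + 6358 = ((36*(11/4) + 11) - 31999) + 6358 = ((99 + 11) - 31999) + 6358 = (110 - 31999) + 6358 = -31889 + 6358 = -25531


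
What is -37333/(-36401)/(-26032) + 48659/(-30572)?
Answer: -11527490909691/7242436728976 ≈ -1.5917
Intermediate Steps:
-37333/(-36401)/(-26032) + 48659/(-30572) = -37333*(-1/36401)*(-1/26032) + 48659*(-1/30572) = (37333/36401)*(-1/26032) - 48659/30572 = -37333/947590832 - 48659/30572 = -11527490909691/7242436728976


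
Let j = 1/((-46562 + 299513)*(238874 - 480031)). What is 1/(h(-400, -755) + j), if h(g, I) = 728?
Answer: 61000904307/44408658335495 ≈ 0.0013736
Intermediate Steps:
j = -1/61000904307 (j = 1/(252951*(-241157)) = 1/(-61000904307) = -1/61000904307 ≈ -1.6393e-11)
1/(h(-400, -755) + j) = 1/(728 - 1/61000904307) = 1/(44408658335495/61000904307) = 61000904307/44408658335495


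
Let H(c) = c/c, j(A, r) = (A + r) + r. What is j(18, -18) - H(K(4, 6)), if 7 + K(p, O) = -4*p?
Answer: -19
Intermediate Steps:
K(p, O) = -7 - 4*p
j(A, r) = A + 2*r
H(c) = 1
j(18, -18) - H(K(4, 6)) = (18 + 2*(-18)) - 1*1 = (18 - 36) - 1 = -18 - 1 = -19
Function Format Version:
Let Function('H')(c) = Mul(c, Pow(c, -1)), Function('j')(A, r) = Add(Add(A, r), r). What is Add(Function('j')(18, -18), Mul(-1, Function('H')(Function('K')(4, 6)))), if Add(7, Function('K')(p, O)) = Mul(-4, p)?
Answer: -19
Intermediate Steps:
Function('K')(p, O) = Add(-7, Mul(-4, p))
Function('j')(A, r) = Add(A, Mul(2, r))
Function('H')(c) = 1
Add(Function('j')(18, -18), Mul(-1, Function('H')(Function('K')(4, 6)))) = Add(Add(18, Mul(2, -18)), Mul(-1, 1)) = Add(Add(18, -36), -1) = Add(-18, -1) = -19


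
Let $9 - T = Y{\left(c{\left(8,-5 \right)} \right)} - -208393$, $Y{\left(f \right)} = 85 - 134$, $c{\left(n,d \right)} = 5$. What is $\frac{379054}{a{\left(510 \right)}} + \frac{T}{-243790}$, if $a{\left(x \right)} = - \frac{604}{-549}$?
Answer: $\frac{1268324558067}{3681229} \approx 3.4454 \cdot 10^{5}$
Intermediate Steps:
$a{\left(x \right)} = \frac{604}{549}$ ($a{\left(x \right)} = \left(-604\right) \left(- \frac{1}{549}\right) = \frac{604}{549}$)
$Y{\left(f \right)} = -49$
$T = -208335$ ($T = 9 - \left(-49 - -208393\right) = 9 - \left(-49 + 208393\right) = 9 - 208344 = -208335$)
$\frac{379054}{a{\left(510 \right)}} + \frac{T}{-243790} = \frac{379054}{\frac{604}{549}} - \frac{208335}{-243790} = 379054 \cdot \frac{549}{604} - - \frac{41667}{48758} = \frac{104050323}{302} + \frac{41667}{48758} = \frac{1268324558067}{3681229}$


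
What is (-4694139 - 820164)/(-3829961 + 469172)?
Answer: 1838101/1120263 ≈ 1.6408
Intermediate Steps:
(-4694139 - 820164)/(-3829961 + 469172) = -5514303/(-3360789) = -5514303*(-1/3360789) = 1838101/1120263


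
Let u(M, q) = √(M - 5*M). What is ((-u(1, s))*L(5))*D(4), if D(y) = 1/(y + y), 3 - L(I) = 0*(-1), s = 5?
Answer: -3*I/4 ≈ -0.75*I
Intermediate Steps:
L(I) = 3 (L(I) = 3 - 0*(-1) = 3 - 1*0 = 3 + 0 = 3)
D(y) = 1/(2*y)
u(M, q) = 2*√(-M) (u(M, q) = √(-4*M) = 2*√(-M))
((-u(1, s))*L(5))*D(4) = (-2*√(-1*1)*3)*((½)/4) = (-2*√(-1)*3)*((½)*(¼)) = (-2*I*3)*(⅛) = -6*I*(⅛) = -3*I/4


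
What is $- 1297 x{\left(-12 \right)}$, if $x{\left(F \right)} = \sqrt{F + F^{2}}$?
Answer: $- 2594 \sqrt{33} \approx -14901.0$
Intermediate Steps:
$- 1297 x{\left(-12 \right)} = - 1297 \sqrt{- 12 \left(1 - 12\right)} = - 1297 \sqrt{\left(-12\right) \left(-11\right)} = - 1297 \sqrt{132} = - 1297 \cdot 2 \sqrt{33} = - 2594 \sqrt{33}$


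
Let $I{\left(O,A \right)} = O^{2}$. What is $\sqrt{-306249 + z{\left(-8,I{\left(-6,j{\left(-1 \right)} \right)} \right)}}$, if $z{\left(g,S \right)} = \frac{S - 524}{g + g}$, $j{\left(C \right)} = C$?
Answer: $\frac{i \sqrt{1224874}}{2} \approx 553.37 i$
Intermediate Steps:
$z{\left(g,S \right)} = \frac{-524 + S}{2 g}$
$\sqrt{-306249 + z{\left(-8,I{\left(-6,j{\left(-1 \right)} \right)} \right)}} = \sqrt{-306249 + \frac{-524 + \left(-6\right)^{2}}{2 \left(-8\right)}} = \sqrt{-306249 + \frac{1}{2} \left(- \frac{1}{8}\right) \left(-524 + 36\right)} = \sqrt{-306249 + \frac{1}{2} \left(- \frac{1}{8}\right) \left(-488\right)} = \sqrt{-306249 + \frac{61}{2}} = \sqrt{- \frac{612437}{2}} = \frac{i \sqrt{1224874}}{2}$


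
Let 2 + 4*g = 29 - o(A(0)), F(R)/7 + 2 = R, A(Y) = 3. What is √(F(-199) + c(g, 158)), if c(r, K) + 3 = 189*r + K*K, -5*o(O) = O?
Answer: √2485810/10 ≈ 157.66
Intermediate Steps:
F(R) = -14 + 7*R
o(O) = -O/5
g = 69/10 (g = -½ + (29 - (-1)*3/5)/4 = -½ + (29 - 1*(-⅗))/4 = -½ + (29 + ⅗)/4 = -½ + (¼)*(148/5) = -½ + 37/5 = 69/10 ≈ 6.9000)
c(r, K) = -3 + K² + 189*r (c(r, K) = -3 + (189*r + K*K) = -3 + (189*r + K²) = -3 + (K² + 189*r) = -3 + K² + 189*r)
√(F(-199) + c(g, 158)) = √((-14 + 7*(-199)) + (-3 + 158² + 189*(69/10))) = √((-14 - 1393) + (-3 + 24964 + 13041/10)) = √(-1407 + 262651/10) = √(248581/10) = √2485810/10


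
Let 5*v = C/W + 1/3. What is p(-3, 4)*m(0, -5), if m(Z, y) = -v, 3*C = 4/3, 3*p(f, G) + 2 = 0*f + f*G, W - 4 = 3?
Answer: 10/27 ≈ 0.37037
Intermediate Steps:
W = 7 (W = 4 + 3 = 7)
p(f, G) = -⅔ + G*f/3 (p(f, G) = -⅔ + (0*f + f*G)/3 = -⅔ + (0 + G*f)/3 = -⅔ + (G*f)/3 = -⅔ + G*f/3)
C = 4/9 (C = (4/3)/3 = (4*(⅓))/3 = (⅓)*(4/3) = 4/9 ≈ 0.44444)
v = 5/63 (v = ((4/9)/7 + 1/3)/5 = ((4/9)*(⅐) + 1*(⅓))/5 = (4/63 + ⅓)/5 = (⅕)*(25/63) = 5/63 ≈ 0.079365)
m(Z, y) = -5/63 (m(Z, y) = -1*5/63 = -5/63)
p(-3, 4)*m(0, -5) = (-⅔ + (⅓)*4*(-3))*(-5/63) = (-⅔ - 4)*(-5/63) = -14/3*(-5/63) = 10/27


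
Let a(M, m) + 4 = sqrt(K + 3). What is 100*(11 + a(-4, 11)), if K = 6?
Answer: 1000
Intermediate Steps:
a(M, m) = -1 (a(M, m) = -4 + sqrt(6 + 3) = -4 + sqrt(9) = -4 + 3 = -1)
100*(11 + a(-4, 11)) = 100*(11 - 1) = 100*10 = 1000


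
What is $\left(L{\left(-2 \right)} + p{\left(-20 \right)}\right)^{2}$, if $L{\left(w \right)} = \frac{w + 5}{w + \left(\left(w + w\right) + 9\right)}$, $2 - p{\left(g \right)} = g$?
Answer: $529$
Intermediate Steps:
$p{\left(g \right)} = 2 - g$
$L{\left(w \right)} = \frac{5 + w}{9 + 3 w}$ ($L{\left(w \right)} = \frac{5 + w}{w + \left(2 w + 9\right)} = \frac{5 + w}{w + \left(9 + 2 w\right)} = \frac{5 + w}{9 + 3 w}$)
$\left(L{\left(-2 \right)} + p{\left(-20 \right)}\right)^{2} = \left(\frac{5 - 2}{3 \left(3 - 2\right)} + \left(2 - -20\right)\right)^{2} = \left(\frac{1}{3} \cdot 1^{-1} \cdot 3 + \left(2 + 20\right)\right)^{2} = \left(\frac{1}{3} \cdot 1 \cdot 3 + 22\right)^{2} = \left(1 + 22\right)^{2} = 23^{2} = 529$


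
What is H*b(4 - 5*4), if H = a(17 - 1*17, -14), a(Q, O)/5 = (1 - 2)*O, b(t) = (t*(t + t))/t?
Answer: -2240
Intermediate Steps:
b(t) = 2*t (b(t) = (t*(2*t))/t = (2*t²)/t = 2*t)
a(Q, O) = -5*O (a(Q, O) = 5*((1 - 2)*O) = 5*(-O) = -5*O)
H = 70 (H = -5*(-14) = 70)
H*b(4 - 5*4) = 70*(2*(4 - 5*4)) = 70*(2*(4 - 20)) = 70*(2*(-16)) = 70*(-32) = -2240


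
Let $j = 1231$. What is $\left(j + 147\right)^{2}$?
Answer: $1898884$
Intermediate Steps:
$\left(j + 147\right)^{2} = \left(1231 + 147\right)^{2} = 1378^{2} = 1898884$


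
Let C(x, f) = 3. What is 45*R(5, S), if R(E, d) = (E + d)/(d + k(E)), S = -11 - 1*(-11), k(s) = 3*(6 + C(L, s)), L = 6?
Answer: 25/3 ≈ 8.3333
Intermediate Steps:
k(s) = 27 (k(s) = 3*(6 + 3) = 3*9 = 27)
S = 0 (S = -11 + 11 = 0)
R(E, d) = (E + d)/(27 + d) (R(E, d) = (E + d)/(d + 27) = (E + d)/(27 + d))
45*R(5, S) = 45*((5 + 0)/(27 + 0)) = 45*(5/27) = 25/3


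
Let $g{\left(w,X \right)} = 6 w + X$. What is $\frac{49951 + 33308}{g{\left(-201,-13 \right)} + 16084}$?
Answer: $\frac{27753}{4955} \approx 5.601$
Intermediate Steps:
$g{\left(w,X \right)} = X + 6 w$
$\frac{49951 + 33308}{g{\left(-201,-13 \right)} + 16084} = \frac{49951 + 33308}{\left(-13 + 6 \left(-201\right)\right) + 16084} = \frac{83259}{\left(-13 - 1206\right) + 16084} = \frac{83259}{-1219 + 16084} = \frac{83259}{14865} = 83259 \cdot \frac{1}{14865} = \frac{27753}{4955}$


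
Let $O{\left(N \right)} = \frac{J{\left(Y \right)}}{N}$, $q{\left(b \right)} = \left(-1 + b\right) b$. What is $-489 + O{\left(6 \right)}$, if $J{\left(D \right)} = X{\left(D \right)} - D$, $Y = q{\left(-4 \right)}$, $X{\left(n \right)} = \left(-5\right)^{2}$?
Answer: $- \frac{2929}{6} \approx -488.17$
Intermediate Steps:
$X{\left(n \right)} = 25$
$q{\left(b \right)} = b \left(-1 + b\right)$
$Y = 20$ ($Y = - 4 \left(-1 - 4\right) = \left(-4\right) \left(-5\right) = 20$)
$J{\left(D \right)} = 25 - D$
$O{\left(N \right)} = \frac{5}{N}$ ($O{\left(N \right)} = \frac{25 - 20}{N} = \frac{5}{N}$)
$-489 + O{\left(6 \right)} = -489 + \frac{5}{6} = - \frac{2929}{6}$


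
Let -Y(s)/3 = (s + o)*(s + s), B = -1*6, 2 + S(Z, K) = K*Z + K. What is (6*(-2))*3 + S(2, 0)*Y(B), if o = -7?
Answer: 900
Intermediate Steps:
S(Z, K) = -2 + K + K*Z (S(Z, K) = -2 + (K*Z + K) = -2 + (K + K*Z) = -2 + K + K*Z)
B = -6
Y(s) = -6*s*(-7 + s) (Y(s) = -3*(s - 7)*(s + s) = -3*(-7 + s)*2*s = -6*s*(-7 + s))
(6*(-2))*3 + S(2, 0)*Y(B) = (6*(-2))*3 + (-2 + 0 + 0*2)*(6*(-6)*(7 - 1*(-6))) = -12*3 + (-2 + 0 + 0)*(6*(-6)*(7 + 6)) = -36 - 12*(-6)*13 = -36 - 2*(-468) = -36 + 936 = 900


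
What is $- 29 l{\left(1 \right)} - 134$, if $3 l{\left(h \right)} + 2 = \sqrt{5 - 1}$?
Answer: $-134$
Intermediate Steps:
$l{\left(h \right)} = 0$ ($l{\left(h \right)} = - \frac{2}{3} + \frac{\sqrt{5 - 1}}{3} = - \frac{2}{3} + \frac{\sqrt{4}}{3} = - \frac{2}{3} + \frac{1}{3} \cdot 2 = - \frac{2}{3} + \frac{2}{3} = 0$)
$- 29 l{\left(1 \right)} - 134 = \left(-29\right) 0 - 134 = 0 - 134 = -134$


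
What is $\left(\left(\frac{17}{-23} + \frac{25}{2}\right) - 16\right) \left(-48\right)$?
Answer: $\frac{4680}{23} \approx 203.48$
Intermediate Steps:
$\left(\left(\frac{17}{-23} + \frac{25}{2}\right) - 16\right) \left(-48\right) = \left(\left(17 \left(- \frac{1}{23}\right) + 25 \cdot \frac{1}{2}\right) - 16\right) \left(-48\right) = \left(\left(- \frac{17}{23} + \frac{25}{2}\right) - 16\right) \left(-48\right) = \left(\frac{541}{46} - 16\right) \left(-48\right) = \left(- \frac{195}{46}\right) \left(-48\right) = \frac{4680}{23}$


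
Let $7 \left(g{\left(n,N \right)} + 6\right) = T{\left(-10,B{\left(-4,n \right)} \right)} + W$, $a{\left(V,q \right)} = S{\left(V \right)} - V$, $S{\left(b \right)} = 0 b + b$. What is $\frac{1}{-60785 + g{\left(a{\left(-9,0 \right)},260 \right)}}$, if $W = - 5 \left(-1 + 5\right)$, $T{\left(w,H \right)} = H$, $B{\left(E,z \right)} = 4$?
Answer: $- \frac{7}{425553} \approx -1.6449 \cdot 10^{-5}$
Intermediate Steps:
$S{\left(b \right)} = b$ ($S{\left(b \right)} = 0 + b = b$)
$a{\left(V,q \right)} = 0$ ($a{\left(V,q \right)} = V - V = 0$)
$W = -20$ ($W = \left(-5\right) 4 = -20$)
$g{\left(n,N \right)} = - \frac{58}{7}$ ($g{\left(n,N \right)} = -6 + \frac{4 - 20}{7} = -6 + \frac{1}{7} \left(-16\right) = -6 - \frac{16}{7} = - \frac{58}{7}$)
$\frac{1}{-60785 + g{\left(a{\left(-9,0 \right)},260 \right)}} = \frac{1}{-60785 - \frac{58}{7}} = \frac{1}{- \frac{425553}{7}} = - \frac{7}{425553}$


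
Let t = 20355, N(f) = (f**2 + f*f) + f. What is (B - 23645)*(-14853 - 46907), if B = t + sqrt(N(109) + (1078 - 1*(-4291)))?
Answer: 203190400 - 123520*sqrt(7310) ≈ 1.9263e+8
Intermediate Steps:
N(f) = f + 2*f**2 (N(f) = (f**2 + f**2) + f = 2*f**2 + f = f + 2*f**2)
B = 20355 + 2*sqrt(7310) (B = 20355 + sqrt(109*(1 + 2*109) + (1078 - 1*(-4291))) = 20355 + sqrt(109*(1 + 218) + (1078 + 4291)) = 20355 + sqrt(109*219 + 5369) = 20355 + sqrt(23871 + 5369) = 20355 + sqrt(29240) = 20355 + 2*sqrt(7310) ≈ 20526.)
(B - 23645)*(-14853 - 46907) = ((20355 + 2*sqrt(7310)) - 23645)*(-14853 - 46907) = (-3290 + 2*sqrt(7310))*(-61760) = 203190400 - 123520*sqrt(7310)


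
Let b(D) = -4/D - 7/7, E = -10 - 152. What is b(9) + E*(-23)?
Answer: 33521/9 ≈ 3724.6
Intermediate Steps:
E = -162
b(D) = -1 - 4/D (b(D) = -4/D - 7*⅐ = -4/D - 1 = -1 - 4/D)
b(9) + E*(-23) = (-4 - 1*9)/9 - 162*(-23) = (-4 - 9)/9 + 3726 = (⅑)*(-13) + 3726 = -13/9 + 3726 = 33521/9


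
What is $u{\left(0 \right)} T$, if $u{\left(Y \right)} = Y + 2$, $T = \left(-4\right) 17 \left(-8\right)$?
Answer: $1088$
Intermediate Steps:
$T = 544$ ($T = \left(-68\right) \left(-8\right) = 544$)
$u{\left(Y \right)} = 2 + Y$
$u{\left(0 \right)} T = \left(2 + 0\right) 544 = 2 \cdot 544 = 1088$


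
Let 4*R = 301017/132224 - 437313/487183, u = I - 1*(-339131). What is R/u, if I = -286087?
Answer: 88827090999/13667801860462592 ≈ 6.4990e-6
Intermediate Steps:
u = 53044 (u = -286087 - 1*(-339131) = -286087 + 339131 = 53044)
R = 88827090999/257669139968 (R = (301017/132224 - 437313/487183)/4 = (¼)*(88827090999/64417284992) = 88827090999/257669139968 ≈ 0.34473)
R/u = (88827090999/257669139968)/53044 = (88827090999/257669139968)*(1/53044) = 88827090999/13667801860462592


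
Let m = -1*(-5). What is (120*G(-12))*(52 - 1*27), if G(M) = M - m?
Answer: -51000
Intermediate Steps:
m = 5
G(M) = -5 + M (G(M) = M - 1*5 = M - 5 = -5 + M)
(120*G(-12))*(52 - 1*27) = (120*(-5 - 12))*(52 - 1*27) = (120*(-17))*(52 - 27) = -2040*25 = -51000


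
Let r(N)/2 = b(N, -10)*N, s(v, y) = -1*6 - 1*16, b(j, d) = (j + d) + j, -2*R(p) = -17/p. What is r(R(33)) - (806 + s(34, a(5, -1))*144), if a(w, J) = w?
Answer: 2566897/1089 ≈ 2357.1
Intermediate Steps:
R(p) = 17/(2*p) (R(p) = -(-17)/(2*p) = 17/(2*p))
b(j, d) = d + 2*j (b(j, d) = (d + j) + j = d + 2*j)
s(v, y) = -22 (s(v, y) = -6 - 16 = -22)
r(N) = 2*N*(-10 + 2*N) (r(N) = 2*((-10 + 2*N)*N) = 2*(N*(-10 + 2*N)) = 2*N*(-10 + 2*N))
r(R(33)) - (806 + s(34, a(5, -1))*144) = 4*((17/2)/33)*(-5 + (17/2)/33) - (806 - 22*144) = 4*((17/2)*(1/33))*(-5 + (17/2)*(1/33)) - (806 - 3168) = 4*(17/66)*(-5 + 17/66) - 1*(-2362) = 4*(17/66)*(-313/66) + 2362 = -5321/1089 + 2362 = 2566897/1089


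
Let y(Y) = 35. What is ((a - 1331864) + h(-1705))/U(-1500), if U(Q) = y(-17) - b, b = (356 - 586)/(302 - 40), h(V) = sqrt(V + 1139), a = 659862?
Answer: -44016131/2350 + 131*I*sqrt(566)/4700 ≈ -18730.0 + 0.6631*I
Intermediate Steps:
h(V) = sqrt(1139 + V)
b = -115/131 (b = -230/262 = -230*1/262 = -115/131 ≈ -0.87786)
U(Q) = 4700/131 (U(Q) = 35 - 1*(-115/131) = 35 + 115/131 = 4700/131)
((a - 1331864) + h(-1705))/U(-1500) = ((659862 - 1331864) + sqrt(1139 - 1705))/(4700/131) = (-672002 + sqrt(-566))*(131/4700) = (-672002 + I*sqrt(566))*(131/4700) = -44016131/2350 + 131*I*sqrt(566)/4700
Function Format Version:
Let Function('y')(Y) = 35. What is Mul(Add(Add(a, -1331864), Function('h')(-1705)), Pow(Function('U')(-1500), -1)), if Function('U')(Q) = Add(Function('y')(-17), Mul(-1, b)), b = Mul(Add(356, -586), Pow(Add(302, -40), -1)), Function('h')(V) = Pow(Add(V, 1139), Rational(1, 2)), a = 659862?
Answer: Add(Rational(-44016131, 2350), Mul(Rational(131, 4700), I, Pow(566, Rational(1, 2)))) ≈ Add(-18730., Mul(0.66310, I))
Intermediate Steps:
Function('h')(V) = Pow(Add(1139, V), Rational(1, 2))
b = Rational(-115, 131) (b = Mul(-230, Pow(262, -1)) = Mul(-230, Rational(1, 262)) = Rational(-115, 131) ≈ -0.87786)
Function('U')(Q) = Rational(4700, 131) (Function('U')(Q) = Add(35, Mul(-1, Rational(-115, 131))) = Add(35, Rational(115, 131)) = Rational(4700, 131))
Mul(Add(Add(a, -1331864), Function('h')(-1705)), Pow(Function('U')(-1500), -1)) = Mul(Add(Add(659862, -1331864), Pow(Add(1139, -1705), Rational(1, 2))), Pow(Rational(4700, 131), -1)) = Mul(Add(-672002, Pow(-566, Rational(1, 2))), Rational(131, 4700)) = Mul(Add(-672002, Mul(I, Pow(566, Rational(1, 2)))), Rational(131, 4700)) = Add(Rational(-44016131, 2350), Mul(Rational(131, 4700), I, Pow(566, Rational(1, 2))))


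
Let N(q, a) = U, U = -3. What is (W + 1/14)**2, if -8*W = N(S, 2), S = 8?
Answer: 625/3136 ≈ 0.19930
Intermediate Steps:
N(q, a) = -3
W = 3/8 (W = -1/8*(-3) = 3/8 ≈ 0.37500)
(W + 1/14)**2 = (3/8 + 1/14)**2 = (25/56)**2 = 625/3136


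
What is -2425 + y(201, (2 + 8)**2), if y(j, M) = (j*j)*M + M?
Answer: 4037775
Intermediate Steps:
y(j, M) = M + M*j**2 (y(j, M) = j**2*M + M = M*j**2 + M = M + M*j**2)
-2425 + y(201, (2 + 8)**2) = -2425 + (2 + 8)**2*(1 + 201**2) = -2425 + 10**2*(1 + 40401) = -2425 + 100*40402 = -2425 + 4040200 = 4037775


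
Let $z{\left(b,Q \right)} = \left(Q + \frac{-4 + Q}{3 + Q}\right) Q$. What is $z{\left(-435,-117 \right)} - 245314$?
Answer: $- \frac{8806469}{38} \approx -2.3175 \cdot 10^{5}$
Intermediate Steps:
$z{\left(b,Q \right)} = Q \left(Q + \frac{-4 + Q}{3 + Q}\right)$ ($z{\left(b,Q \right)} = \left(Q + \frac{-4 + Q}{3 + Q}\right) Q = Q \left(Q + \frac{-4 + Q}{3 + Q}\right)$)
$z{\left(-435,-117 \right)} - 245314 = - \frac{117 \left(-4 + \left(-117\right)^{2} + 4 \left(-117\right)\right)}{3 - 117} - 245314 = - \frac{117 \left(-4 + 13689 - 468\right)}{-114} - 245314 = \left(-117\right) \left(- \frac{1}{114}\right) 13217 - 245314 = \frac{515463}{38} - 245314 = - \frac{8806469}{38}$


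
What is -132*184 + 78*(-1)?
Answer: -24366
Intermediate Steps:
-132*184 + 78*(-1) = -24288 - 78 = -24366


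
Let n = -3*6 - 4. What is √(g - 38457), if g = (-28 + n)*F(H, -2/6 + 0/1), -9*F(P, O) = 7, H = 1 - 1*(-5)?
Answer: 43*I*√187/3 ≈ 196.01*I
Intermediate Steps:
H = 6 (H = 1 + 5 = 6)
F(P, O) = -7/9 (F(P, O) = -⅑*7 = -7/9)
n = -22 (n = -18 - 4 = -22)
g = 350/9 (g = (-28 - 22)*(-7/9) = -50*(-7/9) = 350/9 ≈ 38.889)
√(g - 38457) = √(350/9 - 38457) = √(-345763/9) = 43*I*√187/3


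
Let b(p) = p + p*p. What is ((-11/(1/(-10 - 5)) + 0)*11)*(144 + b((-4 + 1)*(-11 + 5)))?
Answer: 882090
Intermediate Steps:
b(p) = p + p**2
((-11/(1/(-10 - 5)) + 0)*11)*(144 + b((-4 + 1)*(-11 + 5))) = ((-11/(1/(-10 - 5)) + 0)*11)*(144 + ((-4 + 1)*(-11 + 5))*(1 + (-4 + 1)*(-11 + 5))) = ((-11/(1/(-15)) + 0)*11)*(144 + (-3*(-6))*(1 - 3*(-6))) = ((-11/(-1/15) + 0)*11)*(144 + 18*(1 + 18)) = ((-11*(-15) + 0)*11)*(144 + 18*19) = ((165 + 0)*11)*(144 + 342) = (165*11)*486 = 1815*486 = 882090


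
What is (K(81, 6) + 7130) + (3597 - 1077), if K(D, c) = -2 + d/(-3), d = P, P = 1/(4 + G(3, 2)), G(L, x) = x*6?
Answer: 463103/48 ≈ 9648.0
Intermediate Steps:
G(L, x) = 6*x
P = 1/16 (P = 1/(4 + 6*2) = 1/(4 + 12) = 1/16 ≈ 0.062500)
d = 1/16 ≈ 0.062500
K(D, c) = -97/48 (K(D, c) = -2 + (1/16)/(-3) = -2 - ⅓*1/16 = -2 - 1/48 = -97/48)
(K(81, 6) + 7130) + (3597 - 1077) = (-97/48 + 7130) + (3597 - 1077) = 342143/48 + 2520 = 463103/48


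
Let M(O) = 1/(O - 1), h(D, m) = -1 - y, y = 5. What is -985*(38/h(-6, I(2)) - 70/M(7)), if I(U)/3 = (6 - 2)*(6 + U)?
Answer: 1259815/3 ≈ 4.1994e+5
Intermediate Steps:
I(U) = 72 + 12*U (I(U) = 3*((6 - 2)*(6 + U)) = 3*(4*(6 + U)) = 3*(24 + 4*U) = 72 + 12*U)
h(D, m) = -6 (h(D, m) = -1 - 1*5 = -1 - 5 = -6)
M(O) = 1/(-1 + O)
-985*(38/h(-6, I(2)) - 70/M(7)) = -985*(38/(-6) - 70/(1/(-1 + 7))) = -985*(38*(-⅙) - 70/(1/6)) = -985*(-19/3 - 70/⅙) = -985*(-19/3 - 70*6) = -985*(-19/3 - 420) = -985*(-1279/3) = 1259815/3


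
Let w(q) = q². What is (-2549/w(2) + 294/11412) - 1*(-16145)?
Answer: 58991579/3804 ≈ 15508.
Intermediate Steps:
(-2549/w(2) + 294/11412) - 1*(-16145) = (-2549/(2²) + 294/11412) - 1*(-16145) = (-2549/4 + 294*(1/11412)) + 16145 = (-2549*¼ + 49/1902) + 16145 = (-2549/4 + 49/1902) + 16145 = -2424001/3804 + 16145 = 58991579/3804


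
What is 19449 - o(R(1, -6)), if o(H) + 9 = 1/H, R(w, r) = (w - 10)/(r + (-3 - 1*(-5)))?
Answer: 175118/9 ≈ 19458.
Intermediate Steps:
R(w, r) = (-10 + w)/(2 + r) (R(w, r) = (-10 + w)/(r + (-3 + 5)) = (-10 + w)/(r + 2) = (-10 + w)/(2 + r))
o(H) = -9 + 1/H
19449 - o(R(1, -6)) = 19449 - (-9 + 1/((-10 + 1)/(2 - 6))) = 19449 - (-9 + 1/(-9/(-4))) = 19449 - (-9 + 1/(-1/4*(-9))) = 19449 - (-9 + 1/(9/4)) = 19449 - (-9 + 4/9) = 19449 - 1*(-77/9) = 19449 + 77/9 = 175118/9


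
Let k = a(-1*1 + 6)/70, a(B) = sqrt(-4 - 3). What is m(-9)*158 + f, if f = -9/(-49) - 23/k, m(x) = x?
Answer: -69669/49 + 230*I*sqrt(7) ≈ -1421.8 + 608.52*I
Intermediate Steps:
a(B) = I*sqrt(7) (a(B) = sqrt(-7) = I*sqrt(7))
k = I*sqrt(7)/70 (k = (I*sqrt(7))/70 = (I*sqrt(7))*(1/70) = I*sqrt(7)/70 ≈ 0.037796*I)
f = 9/49 + 230*I*sqrt(7) (f = -9/(-49) - 23*(-10*I*sqrt(7)) = -9*(-1/49) - (-230)*I*sqrt(7) = 9/49 + 230*I*sqrt(7) ≈ 0.18367 + 608.52*I)
m(-9)*158 + f = -9*158 + (9/49 + 230*I*sqrt(7)) = -1422 + (9/49 + 230*I*sqrt(7)) = -69669/49 + 230*I*sqrt(7)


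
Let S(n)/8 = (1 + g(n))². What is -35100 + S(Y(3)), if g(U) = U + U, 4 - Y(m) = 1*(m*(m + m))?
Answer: -29268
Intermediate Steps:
Y(m) = 4 - 2*m² (Y(m) = 4 - m*(m + m) = 4 - m*(2*m) = 4 - 2*m²)
g(U) = 2*U
S(n) = 8*(1 + 2*n)²
-35100 + S(Y(3)) = -35100 + 8*(1 + 2*(4 - 2*3²))² = -35100 + 8*(1 + 2*(4 - 2*9))² = -35100 + 8*(1 + 2*(4 - 18))² = -35100 + 8*(1 + 2*(-14))² = -35100 + 8*(1 - 28)² = -35100 + 8*(-27)² = -35100 + 8*729 = -35100 + 5832 = -29268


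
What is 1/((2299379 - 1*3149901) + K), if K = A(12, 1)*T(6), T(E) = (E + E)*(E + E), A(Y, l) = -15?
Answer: -1/852682 ≈ -1.1728e-6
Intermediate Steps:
T(E) = 4*E² (T(E) = (2*E)*(2*E) = 4*E²)
K = -2160 (K = -60*6² = -60*36 = -15*144 = -2160)
1/((2299379 - 1*3149901) + K) = 1/((2299379 - 1*3149901) - 2160) = 1/((2299379 - 3149901) - 2160) = 1/(-850522 - 2160) = 1/(-852682) = -1/852682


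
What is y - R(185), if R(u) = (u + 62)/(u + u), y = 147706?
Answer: 54650973/370 ≈ 1.4771e+5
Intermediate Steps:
R(u) = (62 + u)/(2*u) (R(u) = (62 + u)/((2*u)) = (62 + u)*(1/(2*u)) = (62 + u)/(2*u))
y - R(185) = 147706 - (62 + 185)/(2*185) = 147706 - 247/(2*185) = 147706 - 1*247/370 = 147706 - 247/370 = 54650973/370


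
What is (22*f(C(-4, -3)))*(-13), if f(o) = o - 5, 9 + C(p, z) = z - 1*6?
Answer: 6578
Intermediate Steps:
C(p, z) = -15 + z (C(p, z) = -9 + (z - 1*6) = -9 + (z - 6) = -9 + (-6 + z) = -15 + z)
f(o) = -5 + o
(22*f(C(-4, -3)))*(-13) = (22*(-5 + (-15 - 3)))*(-13) = (22*(-5 - 18))*(-13) = (22*(-23))*(-13) = -506*(-13) = 6578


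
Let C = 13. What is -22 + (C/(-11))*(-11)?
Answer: -9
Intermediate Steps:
-22 + (C/(-11))*(-11) = -22 + (13/(-11))*(-11) = -22 + (13*(-1/11))*(-11) = -22 - 13/11*(-11) = -22 + 13 = -9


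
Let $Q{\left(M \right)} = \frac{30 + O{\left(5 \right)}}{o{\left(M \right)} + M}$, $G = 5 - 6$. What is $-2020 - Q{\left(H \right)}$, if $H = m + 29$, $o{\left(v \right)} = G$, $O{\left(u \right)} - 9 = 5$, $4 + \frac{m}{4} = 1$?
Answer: $- \frac{8091}{4} \approx -2022.8$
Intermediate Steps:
$m = -12$ ($m = -16 + 4 \cdot 1 = -16 + 4 = -12$)
$O{\left(u \right)} = 14$ ($O{\left(u \right)} = 9 + 5 = 14$)
$G = -1$ ($G = 5 - 6 = -1$)
$o{\left(v \right)} = -1$
$H = 17$ ($H = -12 + 29 = 17$)
$Q{\left(M \right)} = \frac{44}{-1 + M}$ ($Q{\left(M \right)} = \frac{30 + 14}{-1 + M} = \frac{44}{-1 + M}$)
$-2020 - Q{\left(H \right)} = -2020 - \frac{44}{-1 + 17} = -2020 - \frac{44}{16} = -2020 - 44 \cdot \frac{1}{16} = -2020 - \frac{11}{4} = - \frac{8091}{4}$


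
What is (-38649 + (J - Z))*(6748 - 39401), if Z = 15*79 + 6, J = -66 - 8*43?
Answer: 1314283250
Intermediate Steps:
J = -410 (J = -66 - 344 = -410)
Z = 1191 (Z = 1185 + 6 = 1191)
(-38649 + (J - Z))*(6748 - 39401) = (-38649 + (-410 - 1*1191))*(6748 - 39401) = (-38649 + (-410 - 1191))*(-32653) = (-38649 - 1601)*(-32653) = -40250*(-32653) = 1314283250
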